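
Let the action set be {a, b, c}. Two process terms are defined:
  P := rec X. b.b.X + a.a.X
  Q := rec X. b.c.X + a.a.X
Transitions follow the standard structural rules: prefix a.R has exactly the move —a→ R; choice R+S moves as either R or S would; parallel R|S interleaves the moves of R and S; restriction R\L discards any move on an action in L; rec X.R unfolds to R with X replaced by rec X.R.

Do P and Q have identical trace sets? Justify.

trace-distinct — witness ⟨bb⟩

LTS(P): 3 reachable states
  s0 = rec X. b.b.X + a.a.X ⊢ -a-> s1, -b-> s2
  s1 = a.(rec X. b.b.X + a.a.X) ⊢ -a-> s0
  s2 = b.(rec X. b.b.X + a.a.X) ⊢ -b-> s0
LTS(Q): 3 reachable states
  t0 = rec X. b.c.X + a.a.X ⊢ -a-> t1, -b-> t2
  t1 = a.(rec X. b.c.X + a.a.X) ⊢ -a-> t0
  t2 = c.(rec X. b.c.X + a.a.X) ⊢ -c-> t0
Run σ = ⟨bb⟩ on P: start {s0}
  [1] b ⇒ {s2}
  [2] b ⇒ {s0}
  ✓ P
Run σ = ⟨bb⟩ on Q: start {t0}
  [1] b ⇒ {t2}
  [2] b ⇒ ∅  — Q cannot continue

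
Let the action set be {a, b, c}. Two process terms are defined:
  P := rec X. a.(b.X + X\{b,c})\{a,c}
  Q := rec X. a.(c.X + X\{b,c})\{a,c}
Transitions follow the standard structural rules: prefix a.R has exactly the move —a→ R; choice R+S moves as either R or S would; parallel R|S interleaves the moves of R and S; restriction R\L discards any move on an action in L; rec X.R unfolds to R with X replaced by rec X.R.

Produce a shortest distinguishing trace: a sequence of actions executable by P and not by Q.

LTS(P): 3 reachable states
  s0 = rec X. a.(b.X + X\{b,c})\{a,c} has moves —a→ s1
  s1 = (b.(rec X. a.(b.X + X\{b,c})\{a,c}) + (rec X. a.(b.X + X\{b,c})\{a,c})\{b,c})\{a,c} has moves —b→ s2
  s2 = (rec X. a.(b.X + X\{b,c})\{a,c})\{a,c} has moves stopped
LTS(Q): 2 reachable states
  t0 = rec X. a.(c.X + X\{b,c})\{a,c} has moves —a→ t1
  t1 = (c.(rec X. a.(c.X + X\{b,c})\{a,c}) + (rec X. a.(c.X + X\{b,c})\{a,c})\{b,c})\{a,c} has moves stopped
Trace ⟨ab⟩ through P, begin at {s0}:
  [1] a ⇒ {s1}
  [2] b ⇒ {s2}
  P completes σ.
Trace ⟨ab⟩ through Q, begin at {t0}:
  [1] a ⇒ {t1}
  [2] b ⇒ no successor for Q

ab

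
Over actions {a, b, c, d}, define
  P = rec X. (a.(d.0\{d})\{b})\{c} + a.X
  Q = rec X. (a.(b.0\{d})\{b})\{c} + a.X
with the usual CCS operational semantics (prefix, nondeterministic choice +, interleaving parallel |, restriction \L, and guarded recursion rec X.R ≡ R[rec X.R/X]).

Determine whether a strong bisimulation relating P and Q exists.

P's transition system — 3 states:
  u0 = rec X. (a.(d.0\{d})\{b})\{c} + a.X ⊢ =a=> u0, =a=> u1
  u1 = (d.0\{d})\{b}\{c} ⊢ =d=> u2
  u2 = 0\{d}\{b}\{c} ⊢ ·
Q's transition system — 2 states:
  v0 = rec X. (a.(b.0\{d})\{b})\{c} + a.X ⊢ =a=> v0, =a=> v1
  v1 = (b.0\{d})\{b}\{c} ⊢ ·
Coarsest stable partition (strong bisimilarity classes):
  B0 = {u0}
  B1 = {u1}
  B2 = {u2, v1}
  B3 = {v0}
u0 ∈ B0, v0 ∈ B3 → different blocks

not bisimilar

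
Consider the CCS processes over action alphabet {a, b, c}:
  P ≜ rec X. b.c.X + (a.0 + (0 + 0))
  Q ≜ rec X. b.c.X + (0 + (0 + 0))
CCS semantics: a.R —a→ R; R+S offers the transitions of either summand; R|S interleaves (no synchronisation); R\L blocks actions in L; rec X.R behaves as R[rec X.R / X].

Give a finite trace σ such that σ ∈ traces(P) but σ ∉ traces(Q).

LTS(P): 3 reachable states
  u0 = rec X. b.c.X + (a.0 + (0 + 0)) | --a--▸ u1, --b--▸ u2
  u1 = 0 | ∅
  u2 = c.(rec X. b.c.X + (a.0 + (0 + 0))) | --c--▸ u0
LTS(Q): 2 reachable states
  v0 = rec X. b.c.X + (0 + (0 + 0)) | --b--▸ v1
  v1 = c.(rec X. b.c.X + (0 + (0 + 0))) | --c--▸ v0
Executing a from P (initial set {u0}):
  [1] a ⇒ {u1}
  ✓ P
Executing a from Q (initial set {v0}):
  [1] a ⇒ no successor for Q

a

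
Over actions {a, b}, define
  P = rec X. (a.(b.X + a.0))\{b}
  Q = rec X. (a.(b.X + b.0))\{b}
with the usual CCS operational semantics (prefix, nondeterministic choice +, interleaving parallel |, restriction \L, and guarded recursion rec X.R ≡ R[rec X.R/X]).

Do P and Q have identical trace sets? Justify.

Reachable graph of P (3 states):
  u0 = rec X. (a.(b.X + a.0))\{b} ⊢ =a=> u1
  u1 = (b.(rec X. (a.(b.X + a.0))\{b}) + a.0)\{b} ⊢ =a=> u2
  u2 = 0\{b} ⊢ deadlocked
Reachable graph of Q (2 states):
  v0 = rec X. (a.(b.X + b.0))\{b} ⊢ =a=> v1
  v1 = (b.(rec X. (a.(b.X + b.0))\{b}) + b.0)\{b} ⊢ deadlocked
Trace ⟨aa⟩ through P, begin at {u0}:
  after a @ step 1: {u1}
  after a @ step 2: {u2}
  P completes σ.
Trace ⟨aa⟩ through Q, begin at {v0}:
  after a @ step 1: {v1}
  after a @ step 2: ∅ (Q stuck)

traces(P) ≠ traces(Q) — witness ⟨aa⟩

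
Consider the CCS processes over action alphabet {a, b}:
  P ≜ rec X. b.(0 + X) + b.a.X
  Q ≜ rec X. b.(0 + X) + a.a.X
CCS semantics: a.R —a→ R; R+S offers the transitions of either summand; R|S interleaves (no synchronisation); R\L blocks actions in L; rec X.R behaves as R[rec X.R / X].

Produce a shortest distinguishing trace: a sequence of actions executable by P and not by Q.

bab

LTS(P): 3 reachable states
  s0 = rec X. b.(0 + X) + b.a.X ⊢ -b-> s1, -b-> s2
  s1 = 0 + (rec X. b.(0 + X) + b.a.X) ⊢ -b-> s1, -b-> s2
  s2 = a.(rec X. b.(0 + X) + b.a.X) ⊢ -a-> s0
LTS(Q): 3 reachable states
  t0 = rec X. b.(0 + X) + a.a.X ⊢ -a-> t1, -b-> t2
  t1 = a.(rec X. b.(0 + X) + a.a.X) ⊢ -a-> t0
  t2 = 0 + (rec X. b.(0 + X) + a.a.X) ⊢ -a-> t1, -b-> t2
Run σ = ⟨bab⟩ on P: start {s0}
  [1] b ⇒ {s1, s2}
  [2] a ⇒ {s0}
  [3] b ⇒ {s1, s2}
  P completes σ.
Run σ = ⟨bab⟩ on Q: start {t0}
  [1] b ⇒ {t2}
  [2] a ⇒ {t1}
  [3] b ⇒ ∅ (Q stuck)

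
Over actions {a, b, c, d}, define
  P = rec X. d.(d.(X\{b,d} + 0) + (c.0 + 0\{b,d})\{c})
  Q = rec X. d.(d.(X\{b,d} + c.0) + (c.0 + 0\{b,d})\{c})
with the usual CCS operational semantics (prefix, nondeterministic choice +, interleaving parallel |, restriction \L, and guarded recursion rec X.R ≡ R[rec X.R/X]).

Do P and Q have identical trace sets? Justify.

P's transition system — 3 states:
  u0 = rec X. d.(d.(X\{b,d} + 0) + (c.0 + 0\{b,d})\{c}) has moves =d=> u1
  u1 = d.((rec X. d.(d.(X\{b,d} + 0) + (c.0 + 0\{b,d})\{c}))\{b,d} + 0) + (c.0 + 0\{b,d})\{c} has moves =d=> u2
  u2 = (rec X. d.(d.(X\{b,d} + 0) + (c.0 + 0\{b,d})\{c}))\{b,d} + 0 has moves ·
Q's transition system — 4 states:
  v0 = rec X. d.(d.(X\{b,d} + c.0) + (c.0 + 0\{b,d})\{c}) has moves =d=> v1
  v1 = d.((rec X. d.(d.(X\{b,d} + c.0) + (c.0 + 0\{b,d})\{c}))\{b,d} + c.0) + (c.0 + 0\{b,d})\{c} has moves =d=> v2
  v2 = (rec X. d.(d.(X\{b,d} + c.0) + (c.0 + 0\{b,d})\{c}))\{b,d} + c.0 has moves =c=> v3
  v3 = 0 has moves ·
Executing ddc from Q (initial set {v0}):
  after d @ step 1: {v1}
  after d @ step 2: {v2}
  after c @ step 3: {v3}
  Q completes σ.
Executing ddc from P (initial set {u0}):
  after d @ step 1: {u1}
  after d @ step 2: {u2}
  after c @ step 3: no successor for P

traces(P) ≠ traces(Q) — witness ⟨ddc⟩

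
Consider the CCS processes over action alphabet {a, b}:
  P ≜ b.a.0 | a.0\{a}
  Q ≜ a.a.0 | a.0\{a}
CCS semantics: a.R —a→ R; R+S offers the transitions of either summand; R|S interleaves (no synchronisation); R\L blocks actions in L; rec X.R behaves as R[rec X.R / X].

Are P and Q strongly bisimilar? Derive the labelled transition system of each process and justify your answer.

Reachable graph of P (6 states):
  u0 = b.a.0 | a.0\{a} ⊢ —a→ u1, —b→ u2
  u1 = b.a.0 | 0\{a} ⊢ —b→ u3
  u2 = a.0 | a.0\{a} ⊢ —a→ u3, —a→ u4
  u3 = a.0 | 0\{a} ⊢ —a→ u5
  u4 = 0 | a.0\{a} ⊢ —a→ u5
  u5 = 0 | 0\{a} ⊢ ·
Reachable graph of Q (6 states):
  v0 = a.a.0 | a.0\{a} ⊢ —a→ v1, —a→ v2
  v1 = a.0 | a.0\{a} ⊢ —a→ v3, —a→ v4
  v2 = a.a.0 | 0\{a} ⊢ —a→ v4
  v3 = 0 | a.0\{a} ⊢ —a→ v5
  v4 = a.0 | 0\{a} ⊢ —a→ v5
  v5 = 0 | 0\{a} ⊢ ·
Partition-refinement fixed point:
  B0 = {u0}
  B1 = {u1}
  B2 = {u3, u4, v3, v4}
  B3 = {u5, v5}
  B4 = {u2, v1, v2}
  B5 = {v0}
u0 ∈ B0, v0 ∈ B5 → different blocks

P ≁ Q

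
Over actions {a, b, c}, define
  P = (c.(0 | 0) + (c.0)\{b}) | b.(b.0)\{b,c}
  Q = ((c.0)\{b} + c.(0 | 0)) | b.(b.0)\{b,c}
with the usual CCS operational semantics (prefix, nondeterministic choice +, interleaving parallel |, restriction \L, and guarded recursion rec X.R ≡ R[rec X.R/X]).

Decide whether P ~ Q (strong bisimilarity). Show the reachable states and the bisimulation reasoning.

P ~ Q

LTS(P): 6 reachable states
  m0 = (c.(0 | 0) + (c.0)\{b}) | b.(b.0)\{b,c} ⊢ ··b··> m1, ··c··> m2, ··c··> m3
  m1 = (c.(0 | 0) + (c.0)\{b}) | (b.0)\{b,c} ⊢ ··c··> m4, ··c··> m5
  m2 = 0 | 0 | b.(b.0)\{b,c} ⊢ ··b··> m4
  m3 = 0\{b} | b.(b.0)\{b,c} ⊢ ··b··> m5
  m4 = 0 | 0 | (b.0)\{b,c} ⊢ stopped
  m5 = 0\{b} | (b.0)\{b,c} ⊢ stopped
LTS(Q): 6 reachable states
  n0 = ((c.0)\{b} + c.(0 | 0)) | b.(b.0)\{b,c} ⊢ ··b··> n1, ··c··> n2, ··c··> n3
  n1 = ((c.0)\{b} + c.(0 | 0)) | (b.0)\{b,c} ⊢ ··c··> n4, ··c··> n5
  n2 = 0 | 0 | b.(b.0)\{b,c} ⊢ ··b··> n4
  n3 = 0\{b} | b.(b.0)\{b,c} ⊢ ··b··> n5
  n4 = 0 | 0 | (b.0)\{b,c} ⊢ stopped
  n5 = 0\{b} | (b.0)\{b,c} ⊢ stopped
Bisimilarity quotient blocks:
  B0 = {m0, n0}
  B1 = {m2, m3, n2, n3}
  B2 = {m4, m5, n4, n5}
  B3 = {m1, n1}
m0 ∈ B0, n0 ∈ B0 → same block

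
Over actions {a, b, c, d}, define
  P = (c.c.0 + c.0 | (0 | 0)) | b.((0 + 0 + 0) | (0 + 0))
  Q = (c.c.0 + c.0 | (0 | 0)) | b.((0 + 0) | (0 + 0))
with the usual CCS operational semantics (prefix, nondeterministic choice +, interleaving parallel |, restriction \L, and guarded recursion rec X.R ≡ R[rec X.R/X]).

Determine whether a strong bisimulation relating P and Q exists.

YES

Reachable graph of P (8 states):
  p0 = (c.c.0 + c.0 | (0 | 0)) | b.((0 + 0 + 0) | (0 + 0)) | --b--▸ p1, --c--▸ p2, --c--▸ p3
  p1 = (c.c.0 + c.0 | (0 | 0)) | ((0 + 0 + 0) | (0 + 0)) | --c--▸ p4, --c--▸ p5
  p2 = 0 | (0 | 0) | b.((0 + 0 + 0) | (0 + 0)) | --b--▸ p4
  p3 = c.0 | b.((0 + 0 + 0) | (0 + 0)) | --b--▸ p5, --c--▸ p6
  p4 = 0 | (0 | 0) | ((0 + 0 + 0) | (0 + 0)) | ·
  p5 = c.0 | ((0 + 0 + 0) | (0 + 0)) | --c--▸ p7
  p6 = 0 | b.((0 + 0 + 0) | (0 + 0)) | --b--▸ p7
  p7 = 0 | ((0 + 0 + 0) | (0 + 0)) | ·
Reachable graph of Q (8 states):
  q0 = (c.c.0 + c.0 | (0 | 0)) | b.((0 + 0) | (0 + 0)) | --b--▸ q1, --c--▸ q2, --c--▸ q3
  q1 = (c.c.0 + c.0 | (0 | 0)) | ((0 + 0) | (0 + 0)) | --c--▸ q4, --c--▸ q5
  q2 = 0 | (0 | 0) | b.((0 + 0) | (0 + 0)) | --b--▸ q4
  q3 = c.0 | b.((0 + 0) | (0 + 0)) | --b--▸ q5, --c--▸ q6
  q4 = 0 | (0 | 0) | ((0 + 0) | (0 + 0)) | ·
  q5 = c.0 | ((0 + 0) | (0 + 0)) | --c--▸ q7
  q6 = 0 | b.((0 + 0) | (0 + 0)) | --b--▸ q7
  q7 = 0 | ((0 + 0) | (0 + 0)) | ·
Coarsest stable partition (strong bisimilarity classes):
  B0 = {p0, q0}
  B1 = {p1, q1}
  B2 = {p4, p7, q4, q7}
  B3 = {p5, q5}
  B4 = {p3, q3}
  B5 = {p2, p6, q2, q6}
p0 ∈ B0, q0 ∈ B0 → same block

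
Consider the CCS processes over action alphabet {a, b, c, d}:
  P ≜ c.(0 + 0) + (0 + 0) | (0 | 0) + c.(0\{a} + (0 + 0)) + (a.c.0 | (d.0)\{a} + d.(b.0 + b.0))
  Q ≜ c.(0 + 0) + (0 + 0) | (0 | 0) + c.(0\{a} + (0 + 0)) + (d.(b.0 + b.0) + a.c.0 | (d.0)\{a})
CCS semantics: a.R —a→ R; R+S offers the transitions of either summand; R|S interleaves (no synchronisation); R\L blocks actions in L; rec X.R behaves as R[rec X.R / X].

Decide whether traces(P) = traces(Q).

P's transition system — 10 states:
  p0 = c.(0 + 0) + (0 + 0) | (0 | 0) + c.(0\{a} + (0 + 0)) + (a.c.0 | (d.0)\{a} + d.(b.0 + b.0)) :: ··a··> p1, ··c··> p2, ··c··> p3, ··d··> p4, ··d··> p5
  p1 = c.0 | (d.0)\{a} :: ··c··> p6, ··d··> p7
  p2 = 0 + 0 :: stopped
  p3 = 0\{a} + (0 + 0) :: stopped
  p4 = a.c.0 | 0\{a} :: ··a··> p7
  p5 = b.0 + b.0 :: ··b··> p8
  p6 = 0 | (d.0)\{a} :: ··d··> p9
  p7 = c.0 | 0\{a} :: ··c··> p9
  p8 = 0 :: stopped
  p9 = 0 | 0\{a} :: stopped
Q's transition system — 10 states:
  q0 = c.(0 + 0) + (0 + 0) | (0 | 0) + c.(0\{a} + (0 + 0)) + (d.(b.0 + b.0) + a.c.0 | (d.0)\{a}) :: ··a··> q1, ··c··> q2, ··c··> q3, ··d··> q4, ··d··> q5
  q1 = c.0 | (d.0)\{a} :: ··c··> q6, ··d··> q7
  q2 = 0 + 0 :: stopped
  q3 = 0\{a} + (0 + 0) :: stopped
  q4 = a.c.0 | 0\{a} :: ··a··> q7
  q5 = b.0 + b.0 :: ··b··> q8
  q6 = 0 | (d.0)\{a} :: ··d··> q9
  q7 = c.0 | 0\{a} :: ··c··> q9
  q8 = 0 :: stopped
  q9 = 0 | 0\{a} :: stopped
Coarsest stable partition (strong bisimilarity classes):
  B0 = {p0, q0}
  B1 = {p2, p3, p8, p9, q2, q3, q8, q9}
  B2 = {p4, q4}
  B3 = {p7, q7}
  B4 = {p1, q1}
  B5 = {p6, q6}
  B6 = {p5, q5}
p0 ∈ B0, q0 ∈ B0 → same block
Bisimilar ⇒ trace-equivalent.

traces(P) = traces(Q)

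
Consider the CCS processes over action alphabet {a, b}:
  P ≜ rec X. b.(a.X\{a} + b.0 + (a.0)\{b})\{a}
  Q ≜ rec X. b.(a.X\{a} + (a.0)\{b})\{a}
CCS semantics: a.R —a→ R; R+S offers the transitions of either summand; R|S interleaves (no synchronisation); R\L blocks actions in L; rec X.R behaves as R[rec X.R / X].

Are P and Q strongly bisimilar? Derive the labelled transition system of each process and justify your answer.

not bisimilar

LTS(P): 3 reachable states
  p0 = rec X. b.(a.X\{a} + b.0 + (a.0)\{b})\{a} :: —b→ p1
  p1 = (a.(rec X. b.(a.X\{a} + b.0 + (a.0)\{b})\{a})\{a} + b.0 + (a.0)\{b})\{a} :: —b→ p2
  p2 = 0\{a} :: (no moves)
LTS(Q): 2 reachable states
  q0 = rec X. b.(a.X\{a} + (a.0)\{b})\{a} :: —b→ q1
  q1 = (a.(rec X. b.(a.X\{a} + (a.0)\{b})\{a})\{a} + (a.0)\{b})\{a} :: (no moves)
Coarsest stable partition (strong bisimilarity classes):
  B0 = {p0}
  B1 = {p1, q0}
  B2 = {p2, q1}
p0 ∈ B0, q0 ∈ B1 → different blocks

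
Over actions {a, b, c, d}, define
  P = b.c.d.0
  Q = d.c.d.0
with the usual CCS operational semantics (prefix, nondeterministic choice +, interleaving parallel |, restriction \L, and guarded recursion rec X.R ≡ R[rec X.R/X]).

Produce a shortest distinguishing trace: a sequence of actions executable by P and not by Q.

Reachable graph of P (4 states):
  s0 = b.c.d.0 | =b=> s1
  s1 = c.d.0 | =c=> s2
  s2 = d.0 | =d=> s3
  s3 = 0 | stopped
Reachable graph of Q (4 states):
  t0 = d.c.d.0 | =d=> t1
  t1 = c.d.0 | =c=> t2
  t2 = d.0 | =d=> t3
  t3 = 0 | stopped
Executing b from P (initial set {s0}):
  step 1 (b): {s1}
  P completes σ.
Executing b from Q (initial set {t0}):
  step 1 (b): ∅ (Q stuck)

b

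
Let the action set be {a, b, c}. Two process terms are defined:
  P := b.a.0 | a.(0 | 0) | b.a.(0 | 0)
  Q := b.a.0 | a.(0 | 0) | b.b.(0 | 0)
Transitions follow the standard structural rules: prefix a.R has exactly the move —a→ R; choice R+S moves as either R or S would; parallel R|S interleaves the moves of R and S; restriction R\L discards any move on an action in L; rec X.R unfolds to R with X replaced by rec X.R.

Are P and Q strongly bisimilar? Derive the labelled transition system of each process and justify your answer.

NO

LTS(P): 18 reachable states
  s0 = b.a.0 | a.(0 | 0) | b.a.(0 | 0) has moves --a--▸ s1, --b--▸ s2, --b--▸ s3
  s1 = b.a.0 | (0 | 0) | b.a.(0 | 0) has moves --b--▸ s4, --b--▸ s5
  s2 = a.0 | a.(0 | 0) | b.a.(0 | 0) has moves --a--▸ s4, --a--▸ s6, --b--▸ s7
  s3 = b.a.0 | a.(0 | 0) | a.(0 | 0) has moves --a--▸ s5, --a--▸ s8, --b--▸ s7
  s4 = a.0 | (0 | 0) | b.a.(0 | 0) has moves --a--▸ s9, --b--▸ s10
  s5 = b.a.0 | (0 | 0) | a.(0 | 0) has moves --a--▸ s11, --b--▸ s10
  s6 = 0 | a.(0 | 0) | b.a.(0 | 0) has moves --a--▸ s9, --b--▸ s12
  s7 = a.0 | a.(0 | 0) | a.(0 | 0) has moves --a--▸ s10, --a--▸ s12, --a--▸ s13
  s8 = b.a.0 | a.(0 | 0) | (0 | 0) has moves --a--▸ s11, --b--▸ s13
  s9 = 0 | (0 | 0) | b.a.(0 | 0) has moves --b--▸ s14
  s10 = a.0 | (0 | 0) | a.(0 | 0) has moves --a--▸ s14, --a--▸ s15
  s11 = b.a.0 | (0 | 0) | (0 | 0) has moves --b--▸ s15
  s12 = 0 | a.(0 | 0) | a.(0 | 0) has moves --a--▸ s14, --a--▸ s16
  s13 = a.0 | a.(0 | 0) | (0 | 0) has moves --a--▸ s15, --a--▸ s16
  s14 = 0 | (0 | 0) | a.(0 | 0) has moves --a--▸ s17
  s15 = a.0 | (0 | 0) | (0 | 0) has moves --a--▸ s17
  s16 = 0 | a.(0 | 0) | (0 | 0) has moves --a--▸ s17
  s17 = 0 | (0 | 0) | (0 | 0) has moves stopped
LTS(Q): 18 reachable states
  t0 = b.a.0 | a.(0 | 0) | b.b.(0 | 0) has moves --a--▸ t1, --b--▸ t2, --b--▸ t3
  t1 = b.a.0 | (0 | 0) | b.b.(0 | 0) has moves --b--▸ t4, --b--▸ t5
  t2 = a.0 | a.(0 | 0) | b.b.(0 | 0) has moves --a--▸ t4, --a--▸ t6, --b--▸ t7
  t3 = b.a.0 | a.(0 | 0) | b.(0 | 0) has moves --a--▸ t5, --b--▸ t7, --b--▸ t8
  t4 = a.0 | (0 | 0) | b.b.(0 | 0) has moves --a--▸ t9, --b--▸ t10
  t5 = b.a.0 | (0 | 0) | b.(0 | 0) has moves --b--▸ t10, --b--▸ t11
  t6 = 0 | a.(0 | 0) | b.b.(0 | 0) has moves --a--▸ t9, --b--▸ t12
  t7 = a.0 | a.(0 | 0) | b.(0 | 0) has moves --a--▸ t10, --a--▸ t12, --b--▸ t13
  t8 = b.a.0 | a.(0 | 0) | (0 | 0) has moves --a--▸ t11, --b--▸ t13
  t9 = 0 | (0 | 0) | b.b.(0 | 0) has moves --b--▸ t14
  t10 = a.0 | (0 | 0) | b.(0 | 0) has moves --a--▸ t14, --b--▸ t15
  t11 = b.a.0 | (0 | 0) | (0 | 0) has moves --b--▸ t15
  t12 = 0 | a.(0 | 0) | b.(0 | 0) has moves --a--▸ t14, --b--▸ t16
  t13 = a.0 | a.(0 | 0) | (0 | 0) has moves --a--▸ t15, --a--▸ t16
  t14 = 0 | (0 | 0) | b.(0 | 0) has moves --b--▸ t17
  t15 = a.0 | (0 | 0) | (0 | 0) has moves --a--▸ t17
  t16 = 0 | a.(0 | 0) | (0 | 0) has moves --a--▸ t17
  t17 = 0 | (0 | 0) | (0 | 0) has moves stopped
Partition-refinement fixed point:
  B0 = {s0}
  B1 = {s2, s3}
  B2 = {s4, s5, s6, s8, t8}
  B3 = {s11, s9, t11}
  B4 = {s14, s15, s16, t15, t16}
  B5 = {s17, t17}
  B6 = {s10, s12, s13, t13}
  B7 = {s7}
  B8 = {s1}
  B9 = {t0}
  B10 = {t2}
  B11 = {t7}
  B12 = {t10, t12}
  B13 = {t14}
  B14 = {t4, t6}
  B15 = {t9}
  B16 = {t1}
  B17 = {t5}
  B18 = {t3}
s0 ∈ B0, t0 ∈ B9 → different blocks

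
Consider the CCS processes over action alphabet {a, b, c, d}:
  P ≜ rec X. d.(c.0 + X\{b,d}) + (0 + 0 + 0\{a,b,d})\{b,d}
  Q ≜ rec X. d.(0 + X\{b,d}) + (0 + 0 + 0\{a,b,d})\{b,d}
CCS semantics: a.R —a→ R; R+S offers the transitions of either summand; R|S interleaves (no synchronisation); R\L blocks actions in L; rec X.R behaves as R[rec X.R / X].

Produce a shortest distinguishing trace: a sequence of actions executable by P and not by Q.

dc

Reachable graph of P (3 states):
  s0 = rec X. d.(c.0 + X\{b,d}) + (0 + 0 + 0\{a,b,d})\{b,d} | --d--▸ s1
  s1 = c.0 + (rec X. d.(c.0 + X\{b,d}) + (0 + 0 + 0\{a,b,d})\{b,d})\{b,d} | --c--▸ s2
  s2 = 0 | ·
Reachable graph of Q (2 states):
  t0 = rec X. d.(0 + X\{b,d}) + (0 + 0 + 0\{a,b,d})\{b,d} | --d--▸ t1
  t1 = 0 + (rec X. d.(0 + X\{b,d}) + (0 + 0 + 0\{a,b,d})\{b,d})\{b,d} | ·
Trace ⟨dc⟩ through P, begin at {s0}:
  after d @ step 1: {s1}
  after c @ step 2: {s2}
  P completes σ.
Trace ⟨dc⟩ through Q, begin at {t0}:
  after d @ step 1: {t1}
  after c @ step 2: ∅  — Q cannot continue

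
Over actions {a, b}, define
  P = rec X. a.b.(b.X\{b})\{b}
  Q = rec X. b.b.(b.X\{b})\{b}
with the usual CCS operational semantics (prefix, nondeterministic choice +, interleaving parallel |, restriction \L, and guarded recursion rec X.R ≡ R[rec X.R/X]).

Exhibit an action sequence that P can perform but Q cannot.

a

LTS(P): 3 reachable states
  p0 = rec X. a.b.(b.X\{b})\{b} :: ··a··> p1
  p1 = b.(b.(rec X. a.b.(b.X\{b})\{b})\{b})\{b} :: ··b··> p2
  p2 = (b.(rec X. a.b.(b.X\{b})\{b})\{b})\{b} :: ∅
LTS(Q): 3 reachable states
  q0 = rec X. b.b.(b.X\{b})\{b} :: ··b··> q1
  q1 = b.(b.(rec X. b.b.(b.X\{b})\{b})\{b})\{b} :: ··b··> q2
  q2 = (b.(rec X. b.b.(b.X\{b})\{b})\{b})\{b} :: ∅
Trace ⟨a⟩ through P, begin at {p0}:
  [1] a ⇒ {p1}
  P completes σ.
Trace ⟨a⟩ through Q, begin at {q0}:
  [1] a ⇒ ∅  — Q cannot continue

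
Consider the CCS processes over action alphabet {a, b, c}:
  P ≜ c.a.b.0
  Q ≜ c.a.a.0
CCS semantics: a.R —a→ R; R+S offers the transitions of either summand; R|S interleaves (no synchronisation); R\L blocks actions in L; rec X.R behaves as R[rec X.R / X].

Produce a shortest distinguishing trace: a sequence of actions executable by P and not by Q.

Reachable graph of P (4 states):
  m0 = c.a.b.0 ⊢ —c→ m1
  m1 = a.b.0 ⊢ —a→ m2
  m2 = b.0 ⊢ —b→ m3
  m3 = 0 ⊢ stopped
Reachable graph of Q (4 states):
  n0 = c.a.a.0 ⊢ —c→ n1
  n1 = a.a.0 ⊢ —a→ n2
  n2 = a.0 ⊢ —a→ n3
  n3 = 0 ⊢ stopped
Trace ⟨cab⟩ through P, begin at {m0}:
  step 1 (c): {m1}
  step 2 (a): {m2}
  step 3 (b): {m3}
  ✓ P
Trace ⟨cab⟩ through Q, begin at {n0}:
  step 1 (c): {n1}
  step 2 (a): {n2}
  step 3 (b): ∅ (Q stuck)

cab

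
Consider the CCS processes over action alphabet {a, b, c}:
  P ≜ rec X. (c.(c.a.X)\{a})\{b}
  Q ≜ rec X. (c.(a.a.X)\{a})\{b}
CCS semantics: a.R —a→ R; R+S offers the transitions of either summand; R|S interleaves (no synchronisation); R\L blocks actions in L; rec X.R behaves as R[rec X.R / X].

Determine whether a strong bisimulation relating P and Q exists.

P's transition system — 3 states:
  s0 = rec X. (c.(c.a.X)\{a})\{b} :: --c--▸ s1
  s1 = (c.a.(rec X. (c.(c.a.X)\{a})\{b}))\{a}\{b} :: --c--▸ s2
  s2 = (a.(rec X. (c.(c.a.X)\{a})\{b}))\{a}\{b} :: deadlocked
Q's transition system — 2 states:
  t0 = rec X. (c.(a.a.X)\{a})\{b} :: --c--▸ t1
  t1 = (a.a.(rec X. (c.(a.a.X)\{a})\{b}))\{a}\{b} :: deadlocked
Partition-refinement fixed point:
  B0 = {s0}
  B1 = {s1, t0}
  B2 = {s2, t1}
s0 ∈ B0, t0 ∈ B1 → different blocks

not bisimilar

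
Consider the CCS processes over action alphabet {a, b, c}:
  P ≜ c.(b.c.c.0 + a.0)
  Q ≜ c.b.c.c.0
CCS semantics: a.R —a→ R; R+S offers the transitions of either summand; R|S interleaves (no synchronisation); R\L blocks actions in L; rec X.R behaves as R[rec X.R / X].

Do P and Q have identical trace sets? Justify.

LTS(P): 5 reachable states
  u0 = c.(b.c.c.0 + a.0) has moves -c-> u1
  u1 = b.c.c.0 + a.0 has moves -a-> u2, -b-> u3
  u2 = 0 has moves ∅
  u3 = c.c.0 has moves -c-> u4
  u4 = c.0 has moves -c-> u2
LTS(Q): 5 reachable states
  v0 = c.b.c.c.0 has moves -c-> v1
  v1 = b.c.c.0 has moves -b-> v2
  v2 = c.c.0 has moves -c-> v3
  v3 = c.0 has moves -c-> v4
  v4 = 0 has moves ∅
Trace ⟨ca⟩ through P, begin at {u0}:
  [1] c ⇒ {u1}
  [2] a ⇒ {u2}
  — P admits the full trace.
Trace ⟨ca⟩ through Q, begin at {v0}:
  [1] c ⇒ {v1}
  [2] a ⇒ ∅ (Q stuck)

NO — witness ⟨ca⟩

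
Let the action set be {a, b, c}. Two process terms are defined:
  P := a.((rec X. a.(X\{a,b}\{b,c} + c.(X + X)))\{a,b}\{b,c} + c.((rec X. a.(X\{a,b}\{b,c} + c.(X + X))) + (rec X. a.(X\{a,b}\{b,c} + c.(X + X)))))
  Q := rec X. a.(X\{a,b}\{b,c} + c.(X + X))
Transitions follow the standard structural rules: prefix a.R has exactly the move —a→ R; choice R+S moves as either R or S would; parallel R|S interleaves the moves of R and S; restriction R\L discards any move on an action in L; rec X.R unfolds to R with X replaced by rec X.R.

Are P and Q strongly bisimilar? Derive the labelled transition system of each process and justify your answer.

LTS(P): 3 reachable states
  p0 = a.((rec X. a.(X\{a,b}\{b,c} + c.(X + X)))\{a,b}\{b,c} + c.((rec X. a.(X\{a,b}\{b,c} + c.(X + X))) + (rec X. a.(X\{a,b}\{b,c} + c.(X + X))))) ⊢ ··a··> p1
  p1 = (rec X. a.(X\{a,b}\{b,c} + c.(X + X)))\{a,b}\{b,c} + c.((rec X. a.(X\{a,b}\{b,c} + c.(X + X))) + (rec X. a.(X\{a,b}\{b,c} + c.(X + X)))) ⊢ ··c··> p2
  p2 = (rec X. a.(X\{a,b}\{b,c} + c.(X + X))) + (rec X. a.(X\{a,b}\{b,c} + c.(X + X))) ⊢ ··a··> p1
LTS(Q): 3 reachable states
  q0 = rec X. a.(X\{a,b}\{b,c} + c.(X + X)) ⊢ ··a··> q1
  q1 = (rec X. a.(X\{a,b}\{b,c} + c.(X + X)))\{a,b}\{b,c} + c.((rec X. a.(X\{a,b}\{b,c} + c.(X + X))) + (rec X. a.(X\{a,b}\{b,c} + c.(X + X)))) ⊢ ··c··> q2
  q2 = (rec X. a.(X\{a,b}\{b,c} + c.(X + X))) + (rec X. a.(X\{a,b}\{b,c} + c.(X + X))) ⊢ ··a··> q1
Coarsest stable partition (strong bisimilarity classes):
  B0 = {p0, p2, q0, q2}
  B1 = {p1, q1}
p0 ∈ B0, q0 ∈ B0 → same block

bisimilar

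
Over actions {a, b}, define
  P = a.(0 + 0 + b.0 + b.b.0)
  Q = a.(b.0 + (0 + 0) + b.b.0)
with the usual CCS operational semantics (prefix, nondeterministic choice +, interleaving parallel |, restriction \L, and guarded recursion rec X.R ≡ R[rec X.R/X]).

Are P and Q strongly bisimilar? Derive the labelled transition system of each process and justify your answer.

bisimilar

Reachable graph of P (4 states):
  u0 = a.(0 + 0 + b.0 + b.b.0) :: —a→ u1
  u1 = 0 + 0 + b.0 + b.b.0 :: —b→ u2, —b→ u3
  u2 = 0 :: stopped
  u3 = b.0 :: —b→ u2
Reachable graph of Q (4 states):
  v0 = a.(b.0 + (0 + 0) + b.b.0) :: —a→ v1
  v1 = b.0 + (0 + 0) + b.b.0 :: —b→ v2, —b→ v3
  v2 = 0 :: stopped
  v3 = b.0 :: —b→ v2
Partition-refinement fixed point:
  B0 = {u0, v0}
  B1 = {u1, v1}
  B2 = {u3, v3}
  B3 = {u2, v2}
u0 ∈ B0, v0 ∈ B0 → same block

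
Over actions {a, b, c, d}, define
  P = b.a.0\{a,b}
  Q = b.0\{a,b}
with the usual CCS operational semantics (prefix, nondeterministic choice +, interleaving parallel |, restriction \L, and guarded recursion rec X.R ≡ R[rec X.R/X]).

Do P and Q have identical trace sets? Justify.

LTS(P): 3 reachable states
  s0 = b.a.0\{a,b} has moves —b→ s1
  s1 = a.0\{a,b} has moves —a→ s2
  s2 = 0\{a,b} has moves stopped
LTS(Q): 2 reachable states
  t0 = b.0\{a,b} has moves —b→ t1
  t1 = 0\{a,b} has moves stopped
Executing ba from P (initial set {s0}):
  after b @ step 1: {s1}
  after a @ step 2: {s2}
  — P admits the full trace.
Executing ba from Q (initial set {t0}):
  after b @ step 1: {t1}
  after a @ step 2: ∅  — Q cannot continue

trace-distinct — witness ⟨ba⟩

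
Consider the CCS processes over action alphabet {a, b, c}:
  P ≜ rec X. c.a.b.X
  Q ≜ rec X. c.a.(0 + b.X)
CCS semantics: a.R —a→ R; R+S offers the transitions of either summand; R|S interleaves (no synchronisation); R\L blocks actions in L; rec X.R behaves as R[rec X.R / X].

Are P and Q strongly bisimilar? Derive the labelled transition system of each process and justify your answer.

YES

P's transition system — 3 states:
  s0 = rec X. c.a.b.X | —c→ s1
  s1 = a.b.(rec X. c.a.b.X) | —a→ s2
  s2 = b.(rec X. c.a.b.X) | —b→ s0
Q's transition system — 3 states:
  t0 = rec X. c.a.(0 + b.X) | —c→ t1
  t1 = a.(0 + b.(rec X. c.a.(0 + b.X))) | —a→ t2
  t2 = 0 + b.(rec X. c.a.(0 + b.X)) | —b→ t0
Bisimilarity quotient blocks:
  B0 = {s0, t0}
  B1 = {s1, t1}
  B2 = {s2, t2}
s0 ∈ B0, t0 ∈ B0 → same block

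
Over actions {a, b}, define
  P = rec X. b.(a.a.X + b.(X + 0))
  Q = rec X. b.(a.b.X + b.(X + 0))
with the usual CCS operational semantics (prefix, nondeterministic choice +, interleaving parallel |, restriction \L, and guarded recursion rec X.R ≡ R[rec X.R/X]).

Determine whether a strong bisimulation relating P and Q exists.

Reachable graph of P (4 states):
  m0 = rec X. b.(a.a.X + b.(X + 0)) → --b--▸ m1
  m1 = a.a.(rec X. b.(a.a.X + b.(X + 0))) + b.((rec X. b.(a.a.X + b.(X + 0))) + 0) → --a--▸ m2, --b--▸ m3
  m2 = a.(rec X. b.(a.a.X + b.(X + 0))) → --a--▸ m0
  m3 = (rec X. b.(a.a.X + b.(X + 0))) + 0 → --b--▸ m1
Reachable graph of Q (4 states):
  n0 = rec X. b.(a.b.X + b.(X + 0)) → --b--▸ n1
  n1 = a.b.(rec X. b.(a.b.X + b.(X + 0))) + b.((rec X. b.(a.b.X + b.(X + 0))) + 0) → --a--▸ n2, --b--▸ n3
  n2 = b.(rec X. b.(a.b.X + b.(X + 0))) → --b--▸ n0
  n3 = (rec X. b.(a.b.X + b.(X + 0))) + 0 → --b--▸ n1
Bisimilarity quotient blocks:
  B0 = {m0, m3}
  B1 = {m1}
  B2 = {m2}
  B3 = {n0, n3}
  B4 = {n1}
  B5 = {n2}
m0 ∈ B0, n0 ∈ B3 → different blocks

not bisimilar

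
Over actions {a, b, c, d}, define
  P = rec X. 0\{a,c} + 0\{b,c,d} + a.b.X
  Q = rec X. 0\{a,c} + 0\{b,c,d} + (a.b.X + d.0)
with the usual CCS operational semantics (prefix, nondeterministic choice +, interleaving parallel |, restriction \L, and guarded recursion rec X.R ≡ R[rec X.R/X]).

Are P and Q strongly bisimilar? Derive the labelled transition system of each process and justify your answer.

NO

Reachable graph of P (2 states):
  p0 = rec X. 0\{a,c} + 0\{b,c,d} + a.b.X has moves ··a··> p1
  p1 = b.(rec X. 0\{a,c} + 0\{b,c,d} + a.b.X) has moves ··b··> p0
Reachable graph of Q (3 states):
  q0 = rec X. 0\{a,c} + 0\{b,c,d} + (a.b.X + d.0) has moves ··a··> q1, ··d··> q2
  q1 = b.(rec X. 0\{a,c} + 0\{b,c,d} + (a.b.X + d.0)) has moves ··b··> q0
  q2 = 0 has moves ∅
Bisimilarity quotient blocks:
  B0 = {p0}
  B1 = {p1}
  B2 = {q0}
  B3 = {q2}
  B4 = {q1}
p0 ∈ B0, q0 ∈ B2 → different blocks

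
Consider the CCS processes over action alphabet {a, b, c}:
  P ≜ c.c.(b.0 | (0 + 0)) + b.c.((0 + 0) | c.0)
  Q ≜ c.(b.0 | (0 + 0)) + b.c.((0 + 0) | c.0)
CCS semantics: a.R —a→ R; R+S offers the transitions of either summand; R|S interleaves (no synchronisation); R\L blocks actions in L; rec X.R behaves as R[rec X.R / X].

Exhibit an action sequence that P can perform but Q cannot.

cc

LTS(P): 7 reachable states
  p0 = c.c.(b.0 | (0 + 0)) + b.c.((0 + 0) | c.0) | --b--▸ p1, --c--▸ p2
  p1 = c.((0 + 0) | c.0) | --c--▸ p3
  p2 = c.(b.0 | (0 + 0)) | --c--▸ p4
  p3 = (0 + 0) | c.0 | --c--▸ p5
  p4 = b.0 | (0 + 0) | --b--▸ p6
  p5 = (0 + 0) | 0 | stopped
  p6 = 0 | (0 + 0) | stopped
LTS(Q): 6 reachable states
  q0 = c.(b.0 | (0 + 0)) + b.c.((0 + 0) | c.0) | --b--▸ q1, --c--▸ q2
  q1 = c.((0 + 0) | c.0) | --c--▸ q3
  q2 = b.0 | (0 + 0) | --b--▸ q4
  q3 = (0 + 0) | c.0 | --c--▸ q5
  q4 = 0 | (0 + 0) | stopped
  q5 = (0 + 0) | 0 | stopped
Run σ = ⟨cc⟩ on P: start {p0}
  step 1 (c): {p2}
  step 2 (c): {p4}
  — P admits the full trace.
Run σ = ⟨cc⟩ on Q: start {q0}
  step 1 (c): {q2}
  step 2 (c): ∅  — Q cannot continue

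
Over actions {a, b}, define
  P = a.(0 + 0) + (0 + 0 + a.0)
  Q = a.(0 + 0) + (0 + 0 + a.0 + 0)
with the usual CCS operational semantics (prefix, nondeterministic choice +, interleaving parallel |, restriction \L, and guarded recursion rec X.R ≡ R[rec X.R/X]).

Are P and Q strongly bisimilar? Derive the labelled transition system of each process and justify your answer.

P's transition system — 3 states:
  m0 = a.(0 + 0) + (0 + 0 + a.0) :: ··a··> m1, ··a··> m2
  m1 = 0 :: ·
  m2 = 0 + 0 :: ·
Q's transition system — 3 states:
  n0 = a.(0 + 0) + (0 + 0 + a.0 + 0) :: ··a··> n1, ··a··> n2
  n1 = 0 :: ·
  n2 = 0 + 0 :: ·
Coarsest stable partition (strong bisimilarity classes):
  B0 = {m0, n0}
  B1 = {m1, m2, n1, n2}
m0 ∈ B0, n0 ∈ B0 → same block

bisimilar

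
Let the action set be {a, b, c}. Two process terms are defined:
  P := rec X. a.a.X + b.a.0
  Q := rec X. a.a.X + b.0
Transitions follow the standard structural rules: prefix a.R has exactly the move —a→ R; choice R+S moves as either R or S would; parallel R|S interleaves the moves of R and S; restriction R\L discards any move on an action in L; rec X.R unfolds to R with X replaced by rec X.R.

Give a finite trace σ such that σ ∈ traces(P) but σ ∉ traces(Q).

ba

Reachable graph of P (4 states):
  p0 = rec X. a.a.X + b.a.0 → =a=> p1, =b=> p2
  p1 = a.(rec X. a.a.X + b.a.0) → =a=> p0
  p2 = a.0 → =a=> p3
  p3 = 0 → ∅
Reachable graph of Q (3 states):
  q0 = rec X. a.a.X + b.0 → =a=> q1, =b=> q2
  q1 = a.(rec X. a.a.X + b.0) → =a=> q0
  q2 = 0 → ∅
Trace ⟨ba⟩ through P, begin at {p0}:
  after b @ step 1: {p2}
  after a @ step 2: {p3}
  — P admits the full trace.
Trace ⟨ba⟩ through Q, begin at {q0}:
  after b @ step 1: {q2}
  after a @ step 2: ∅ (Q stuck)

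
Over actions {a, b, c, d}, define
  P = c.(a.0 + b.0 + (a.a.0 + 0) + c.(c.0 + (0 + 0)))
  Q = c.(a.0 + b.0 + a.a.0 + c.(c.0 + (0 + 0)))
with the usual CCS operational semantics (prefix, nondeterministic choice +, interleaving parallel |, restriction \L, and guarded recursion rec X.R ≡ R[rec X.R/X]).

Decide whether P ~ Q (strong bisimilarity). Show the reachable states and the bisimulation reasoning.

YES

Reachable graph of P (5 states):
  u0 = c.(a.0 + b.0 + (a.a.0 + 0) + c.(c.0 + (0 + 0))) | =c=> u1
  u1 = a.0 + b.0 + (a.a.0 + 0) + c.(c.0 + (0 + 0)) | =a=> u2, =a=> u3, =b=> u2, =c=> u4
  u2 = 0 | ∅
  u3 = a.0 | =a=> u2
  u4 = c.0 + (0 + 0) | =c=> u2
Reachable graph of Q (5 states):
  v0 = c.(a.0 + b.0 + a.a.0 + c.(c.0 + (0 + 0))) | =c=> v1
  v1 = a.0 + b.0 + a.a.0 + c.(c.0 + (0 + 0)) | =a=> v2, =a=> v3, =b=> v2, =c=> v4
  v2 = 0 | ∅
  v3 = a.0 | =a=> v2
  v4 = c.0 + (0 + 0) | =c=> v2
Coarsest stable partition (strong bisimilarity classes):
  B0 = {u0, v0}
  B1 = {u1, v1}
  B2 = {u4, v4}
  B3 = {u2, v2}
  B4 = {u3, v3}
u0 ∈ B0, v0 ∈ B0 → same block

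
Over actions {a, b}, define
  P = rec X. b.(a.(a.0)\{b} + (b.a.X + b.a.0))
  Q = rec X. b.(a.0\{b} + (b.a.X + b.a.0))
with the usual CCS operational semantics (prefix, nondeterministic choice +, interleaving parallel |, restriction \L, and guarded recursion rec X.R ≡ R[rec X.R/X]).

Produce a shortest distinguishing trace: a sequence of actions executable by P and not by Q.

baa

LTS(P): 7 reachable states
  s0 = rec X. b.(a.(a.0)\{b} + (b.a.X + b.a.0)) → —b→ s1
  s1 = a.(a.0)\{b} + (b.a.(rec X. b.(a.(a.0)\{b} + (b.a.X + b.a.0))) + b.a.0) → —a→ s2, —b→ s3, —b→ s4
  s2 = (a.0)\{b} → —a→ s5
  s3 = a.(rec X. b.(a.(a.0)\{b} + (b.a.X + b.a.0))) → —a→ s0
  s4 = a.0 → —a→ s6
  s5 = 0\{b} → (no moves)
  s6 = 0 → (no moves)
LTS(Q): 6 reachable states
  t0 = rec X. b.(a.0\{b} + (b.a.X + b.a.0)) → —b→ t1
  t1 = a.0\{b} + (b.a.(rec X. b.(a.0\{b} + (b.a.X + b.a.0))) + b.a.0) → —a→ t2, —b→ t3, —b→ t4
  t2 = 0\{b} → (no moves)
  t3 = a.(rec X. b.(a.0\{b} + (b.a.X + b.a.0))) → —a→ t0
  t4 = a.0 → —a→ t5
  t5 = 0 → (no moves)
Run σ = ⟨baa⟩ on P: start {s0}
  after b @ step 1: {s1}
  after a @ step 2: {s2}
  after a @ step 3: {s5}
  ✓ P
Run σ = ⟨baa⟩ on Q: start {t0}
  after b @ step 1: {t1}
  after a @ step 2: {t2}
  after a @ step 3: no successor for Q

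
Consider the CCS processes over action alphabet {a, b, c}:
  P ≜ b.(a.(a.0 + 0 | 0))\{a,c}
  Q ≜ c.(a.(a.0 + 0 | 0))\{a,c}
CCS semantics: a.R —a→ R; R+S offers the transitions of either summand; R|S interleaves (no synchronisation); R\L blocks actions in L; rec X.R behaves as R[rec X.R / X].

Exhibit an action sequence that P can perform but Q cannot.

Reachable graph of P (2 states):
  p0 = b.(a.(a.0 + 0 | 0))\{a,c} | =b=> p1
  p1 = (a.(a.0 + 0 | 0))\{a,c} | ∅
Reachable graph of Q (2 states):
  q0 = c.(a.(a.0 + 0 | 0))\{a,c} | =c=> q1
  q1 = (a.(a.0 + 0 | 0))\{a,c} | ∅
Executing b from P (initial set {p0}):
  after b @ step 1: {p1}
  — P admits the full trace.
Executing b from Q (initial set {q0}):
  after b @ step 1: no successor for Q

b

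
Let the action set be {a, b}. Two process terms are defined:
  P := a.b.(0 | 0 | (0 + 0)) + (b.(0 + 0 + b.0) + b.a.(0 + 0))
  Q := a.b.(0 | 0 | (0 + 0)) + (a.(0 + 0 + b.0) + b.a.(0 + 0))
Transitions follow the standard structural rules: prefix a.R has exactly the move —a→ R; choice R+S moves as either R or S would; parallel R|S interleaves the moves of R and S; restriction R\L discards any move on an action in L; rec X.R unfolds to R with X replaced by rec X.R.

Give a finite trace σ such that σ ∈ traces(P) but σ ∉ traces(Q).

bb

P's transition system — 7 states:
  u0 = a.b.(0 | 0 | (0 + 0)) + (b.(0 + 0 + b.0) + b.a.(0 + 0)) → —a→ u1, —b→ u2, —b→ u3
  u1 = b.(0 | 0 | (0 + 0)) → —b→ u4
  u2 = 0 + 0 + b.0 → —b→ u5
  u3 = a.(0 + 0) → —a→ u6
  u4 = 0 | 0 | (0 + 0) → deadlocked
  u5 = 0 → deadlocked
  u6 = 0 + 0 → deadlocked
Q's transition system — 7 states:
  v0 = a.b.(0 | 0 | (0 + 0)) + (a.(0 + 0 + b.0) + b.a.(0 + 0)) → —a→ v1, —a→ v2, —b→ v3
  v1 = 0 + 0 + b.0 → —b→ v4
  v2 = b.(0 | 0 | (0 + 0)) → —b→ v5
  v3 = a.(0 + 0) → —a→ v6
  v4 = 0 → deadlocked
  v5 = 0 | 0 | (0 + 0) → deadlocked
  v6 = 0 + 0 → deadlocked
Executing bb from P (initial set {u0}):
  [1] b ⇒ {u2, u3}
  [2] b ⇒ {u5}
  — P admits the full trace.
Executing bb from Q (initial set {v0}):
  [1] b ⇒ {v3}
  [2] b ⇒ no successor for Q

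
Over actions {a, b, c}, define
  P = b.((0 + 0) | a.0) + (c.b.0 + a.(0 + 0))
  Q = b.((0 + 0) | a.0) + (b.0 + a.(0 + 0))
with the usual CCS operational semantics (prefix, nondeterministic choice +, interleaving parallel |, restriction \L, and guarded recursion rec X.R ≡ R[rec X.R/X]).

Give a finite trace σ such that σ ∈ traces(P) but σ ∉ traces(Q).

c

LTS(P): 6 reachable states
  m0 = b.((0 + 0) | a.0) + (c.b.0 + a.(0 + 0)) :: --a--▸ m1, --b--▸ m2, --c--▸ m3
  m1 = 0 + 0 :: (no moves)
  m2 = (0 + 0) | a.0 :: --a--▸ m4
  m3 = b.0 :: --b--▸ m5
  m4 = (0 + 0) | 0 :: (no moves)
  m5 = 0 :: (no moves)
LTS(Q): 5 reachable states
  n0 = b.((0 + 0) | a.0) + (b.0 + a.(0 + 0)) :: --a--▸ n1, --b--▸ n2, --b--▸ n3
  n1 = 0 + 0 :: (no moves)
  n2 = (0 + 0) | a.0 :: --a--▸ n4
  n3 = 0 :: (no moves)
  n4 = (0 + 0) | 0 :: (no moves)
Executing c from P (initial set {m0}):
  after c @ step 1: {m3}
  — P admits the full trace.
Executing c from Q (initial set {n0}):
  after c @ step 1: ∅ (Q stuck)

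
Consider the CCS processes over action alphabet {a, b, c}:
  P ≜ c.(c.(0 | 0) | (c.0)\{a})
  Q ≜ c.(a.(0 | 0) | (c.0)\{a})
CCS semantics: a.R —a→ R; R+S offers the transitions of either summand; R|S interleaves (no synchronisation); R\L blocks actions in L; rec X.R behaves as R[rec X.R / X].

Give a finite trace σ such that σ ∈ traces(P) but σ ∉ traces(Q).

ccc

Reachable graph of P (5 states):
  u0 = c.(c.(0 | 0) | (c.0)\{a}) | --c--▸ u1
  u1 = c.(0 | 0) | (c.0)\{a} | --c--▸ u2, --c--▸ u3
  u2 = 0 | 0 | (c.0)\{a} | --c--▸ u4
  u3 = c.(0 | 0) | 0\{a} | --c--▸ u4
  u4 = 0 | 0 | 0\{a} | (no moves)
Reachable graph of Q (5 states):
  v0 = c.(a.(0 | 0) | (c.0)\{a}) | --c--▸ v1
  v1 = a.(0 | 0) | (c.0)\{a} | --a--▸ v2, --c--▸ v3
  v2 = 0 | 0 | (c.0)\{a} | --c--▸ v4
  v3 = a.(0 | 0) | 0\{a} | --a--▸ v4
  v4 = 0 | 0 | 0\{a} | (no moves)
Run σ = ⟨ccc⟩ on P: start {u0}
  step 1 (c): {u1}
  step 2 (c): {u2, u3}
  step 3 (c): {u4}
  P completes σ.
Run σ = ⟨ccc⟩ on Q: start {v0}
  step 1 (c): {v1}
  step 2 (c): {v3}
  step 3 (c): ∅ (Q stuck)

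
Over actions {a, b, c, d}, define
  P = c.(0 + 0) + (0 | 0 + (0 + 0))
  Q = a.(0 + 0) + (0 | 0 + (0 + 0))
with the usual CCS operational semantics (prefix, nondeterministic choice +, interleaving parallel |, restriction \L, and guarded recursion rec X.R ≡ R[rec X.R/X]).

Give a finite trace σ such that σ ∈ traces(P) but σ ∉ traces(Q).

Reachable graph of P (2 states):
  p0 = c.(0 + 0) + (0 | 0 + (0 + 0)) ⊢ =c=> p1
  p1 = 0 + 0 ⊢ ∅
Reachable graph of Q (2 states):
  q0 = a.(0 + 0) + (0 | 0 + (0 + 0)) ⊢ =a=> q1
  q1 = 0 + 0 ⊢ ∅
Trace ⟨c⟩ through P, begin at {p0}:
  [1] c ⇒ {p1}
  P completes σ.
Trace ⟨c⟩ through Q, begin at {q0}:
  [1] c ⇒ no successor for Q

c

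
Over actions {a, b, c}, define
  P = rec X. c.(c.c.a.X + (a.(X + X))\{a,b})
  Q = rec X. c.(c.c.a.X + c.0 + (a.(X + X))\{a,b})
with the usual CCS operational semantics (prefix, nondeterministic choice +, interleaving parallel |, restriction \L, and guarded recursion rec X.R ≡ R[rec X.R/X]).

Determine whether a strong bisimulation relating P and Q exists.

P ≁ Q

LTS(P): 4 reachable states
  p0 = rec X. c.(c.c.a.X + (a.(X + X))\{a,b}) | =c=> p1
  p1 = c.c.a.(rec X. c.(c.c.a.X + (a.(X + X))\{a,b})) + (a.((rec X. c.(c.c.a.X + (a.(X + X))\{a,b})) + (rec X. c.(c.c.a.X + (a.(X + X))\{a,b}))))\{a,b} | =c=> p2
  p2 = c.a.(rec X. c.(c.c.a.X + (a.(X + X))\{a,b})) | =c=> p3
  p3 = a.(rec X. c.(c.c.a.X + (a.(X + X))\{a,b})) | =a=> p0
LTS(Q): 5 reachable states
  q0 = rec X. c.(c.c.a.X + c.0 + (a.(X + X))\{a,b}) | =c=> q1
  q1 = c.c.a.(rec X. c.(c.c.a.X + c.0 + (a.(X + X))\{a,b})) + c.0 + (a.((rec X. c.(c.c.a.X + c.0 + (a.(X + X))\{a,b})) + (rec X. c.(c.c.a.X + c.0 + (a.(X + X))\{a,b}))))\{a,b} | =c=> q2, =c=> q3
  q2 = 0 | ∅
  q3 = c.a.(rec X. c.(c.c.a.X + c.0 + (a.(X + X))\{a,b})) | =c=> q4
  q4 = a.(rec X. c.(c.c.a.X + c.0 + (a.(X + X))\{a,b})) | =a=> q0
Partition-refinement fixed point:
  B0 = {p0}
  B1 = {p1}
  B2 = {p2}
  B3 = {p3}
  B4 = {q0}
  B5 = {q1}
  B6 = {q3}
  B7 = {q4}
  B8 = {q2}
p0 ∈ B0, q0 ∈ B4 → different blocks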